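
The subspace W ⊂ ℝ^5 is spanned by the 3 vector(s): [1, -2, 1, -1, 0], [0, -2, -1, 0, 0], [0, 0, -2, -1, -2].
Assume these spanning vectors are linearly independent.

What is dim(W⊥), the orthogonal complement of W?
dim(W⊥) = 2

For any subspace W of ℝ^n, dim(W) + dim(W⊥) = n (the whole-space dimension).
Here the given 3 vectors are linearly independent, so dim(W) = 3.
Thus dim(W⊥) = n - dim(W) = 5 - 3 = 2.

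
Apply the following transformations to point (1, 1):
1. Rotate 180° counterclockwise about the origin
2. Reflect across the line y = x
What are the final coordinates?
(-1, -1)

Step 1: Rotate 180° → (-1, -1)
Step 2: Reflect across the line y = x → (-1, -1)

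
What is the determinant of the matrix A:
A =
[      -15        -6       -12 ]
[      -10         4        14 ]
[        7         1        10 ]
det(A) = -1122

Expand along row 0 (cofactor expansion): det(A) = a*(e*i - f*h) - b*(d*i - f*g) + c*(d*h - e*g), where the 3×3 is [[a, b, c], [d, e, f], [g, h, i]].
Minor M_00 = (4)*(10) - (14)*(1) = 40 - 14 = 26.
Minor M_01 = (-10)*(10) - (14)*(7) = -100 - 98 = -198.
Minor M_02 = (-10)*(1) - (4)*(7) = -10 - 28 = -38.
det(A) = (-15)*(26) - (-6)*(-198) + (-12)*(-38) = -390 - 1188 + 456 = -1122.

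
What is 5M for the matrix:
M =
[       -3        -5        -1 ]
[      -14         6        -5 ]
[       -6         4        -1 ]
5M =
[      -15       -25        -5 ]
[      -70        30       -25 ]
[      -30        20        -5 ]

Scalar multiplication is elementwise: (5M)[i][j] = 5 * M[i][j].
  (5M)[0][0] = 5 * (-3) = -15
  (5M)[0][1] = 5 * (-5) = -25
  (5M)[0][2] = 5 * (-1) = -5
  (5M)[1][0] = 5 * (-14) = -70
  (5M)[1][1] = 5 * (6) = 30
  (5M)[1][2] = 5 * (-5) = -25
  (5M)[2][0] = 5 * (-6) = -30
  (5M)[2][1] = 5 * (4) = 20
  (5M)[2][2] = 5 * (-1) = -5
5M =
[      -15       -25        -5 ]
[      -70        30       -25 ]
[      -30        20        -5 ]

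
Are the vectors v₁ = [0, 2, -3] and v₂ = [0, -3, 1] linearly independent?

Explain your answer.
Yes, linearly independent

Two vectors are linearly dependent iff one is a scalar multiple of the other.
No single scalar k satisfies v₂ = k·v₁ (the ratios of corresponding entries disagree), so v₁ and v₂ are linearly independent.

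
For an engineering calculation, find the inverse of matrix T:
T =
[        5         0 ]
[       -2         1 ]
det(T) = 5
T⁻¹ =
[      1/5         0 ]
[      2/5         1 ]

For a 2×2 matrix T = [[a, b], [c, d]] with det(T) ≠ 0, T⁻¹ = (1/det(T)) * [[d, -b], [-c, a]].
det(T) = (5)*(1) - (0)*(-2) = 5 - 0 = 5.
T⁻¹ = (1/5) * [[1, 0], [2, 5]].
Dividing each entry by 5 and reducing:
T⁻¹ =
[      1/5         0 ]
[      2/5         1 ]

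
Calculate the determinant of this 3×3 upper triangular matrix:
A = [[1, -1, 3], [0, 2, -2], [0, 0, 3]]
6

The determinant of a triangular matrix is the product of its diagonal entries (the off-diagonal entries above the diagonal do not affect it).
det(A) = (1) * (2) * (3) = 6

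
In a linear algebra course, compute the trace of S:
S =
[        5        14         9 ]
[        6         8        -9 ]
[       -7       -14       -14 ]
tr(S) = 5 + 8 - 14 = -1

The trace of a square matrix is the sum of its diagonal entries.
Diagonal entries of S: S[0][0] = 5, S[1][1] = 8, S[2][2] = -14.
tr(S) = 5 + 8 - 14 = -1.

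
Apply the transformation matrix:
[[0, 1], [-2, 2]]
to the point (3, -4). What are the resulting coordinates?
(-4, -14)

Matrix multiplication:
[[0, 1], [-2, 2]] × [3, -4]ᵀ
= [0×3 + 1×-4, -2×3 + 2×-4]ᵀ
= [-4.0000, -14.0000]ᵀ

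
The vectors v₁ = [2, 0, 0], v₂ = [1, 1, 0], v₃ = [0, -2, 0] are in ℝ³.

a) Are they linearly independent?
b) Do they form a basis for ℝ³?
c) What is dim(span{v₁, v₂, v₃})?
Not independent, not a basis, dim(span) = 2

Check whether v₃ can be written as a linear combination of v₁ and v₂.
v₃ = (1)·v₁ + (-2)·v₂ = [0, -2, 0], so the three vectors are linearly dependent.
Thus they do not form a basis for ℝ³, and dim(span{v₁, v₂, v₃}) = 2 (spanned by v₁ and v₂).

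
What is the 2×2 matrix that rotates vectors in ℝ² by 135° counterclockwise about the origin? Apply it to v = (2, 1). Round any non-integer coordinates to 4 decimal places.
R = [[-√2/2, -√2/2], [√2/2, -√2/2]]; R·v = (-2.1213, 0.7071)

A counterclockwise rotation by angle θ in ℝ² has matrix R(θ) = [[cos θ, -sin θ], [sin θ, cos θ]].
For θ = 135°: cos θ = -√2/2, sin θ = √2/2.
R(135°) = [[-√2/2, -√2/2], [√2/2, -√2/2]].
R·v = [-√2/2·2 + (-√2/2)·1, √2/2·2 + -√2/2·1] = (-2.1213, 0.7071).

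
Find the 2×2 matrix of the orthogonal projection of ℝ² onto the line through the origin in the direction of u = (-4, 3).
[[16/25, -12/25], [-12/25, 9/25]]

The orthogonal projection onto the line spanned by a nonzero vector u = (a, b) has matrix P = (u uᵀ) / (uᵀ u) = (1/(a² + b²)) · [[a², ab], [ab, b²]].
Here u = (-4, 3), so a² + b² = 16 + 9 = 25.
P = (1/25) · [[16, -12], [-12, 9]] = [[16/25, -12/25], [-12/25, 9/25]].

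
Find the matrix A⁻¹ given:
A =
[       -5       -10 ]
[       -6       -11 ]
det(A) = -5
A⁻¹ =
[     11/5        -2 ]
[     -6/5         1 ]

For a 2×2 matrix A = [[a, b], [c, d]] with det(A) ≠ 0, A⁻¹ = (1/det(A)) * [[d, -b], [-c, a]].
det(A) = (-5)*(-11) - (-10)*(-6) = 55 - 60 = -5.
A⁻¹ = (1/-5) * [[-11, 10], [6, -5]].
Dividing each entry by -5 and reducing:
A⁻¹ =
[     11/5        -2 ]
[     -6/5         1 ]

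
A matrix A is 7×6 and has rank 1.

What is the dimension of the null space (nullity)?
5

The rank-nullity theorem for an m×n matrix states:
rank(A) + nullity(A) = n (the number of columns).
Here n = 6 and rank(A) = 1, so nullity(A) = 6 - 1 = 5.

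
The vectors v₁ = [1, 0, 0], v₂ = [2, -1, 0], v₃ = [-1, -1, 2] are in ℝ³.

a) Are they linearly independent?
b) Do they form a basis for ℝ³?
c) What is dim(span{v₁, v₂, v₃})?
Yes independent, yes basis, dim = 3

Stack v₁, v₂, v₃ as rows of a 3×3 matrix.
[[1, 0, 0]; [2, -1, 0]; [-1, -1, 2]] is already lower triangular with nonzero diagonal entries (1, -1, 2), so its determinant is the product of the diagonal entries, det = (1)·(-1)·(2) = -2 ≠ 0, and the rows are linearly independent.
Three linearly independent vectors in ℝ³ form a basis for ℝ³, so dim(span{v₁,v₂,v₃}) = 3.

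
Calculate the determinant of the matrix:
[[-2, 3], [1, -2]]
1

For a 2×2 matrix [[a, b], [c, d]], det = ad - bc
det = (-2)(-2) - (3)(1) = 4 - 3 = 1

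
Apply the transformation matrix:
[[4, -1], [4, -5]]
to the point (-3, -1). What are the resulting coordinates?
(-11, -7)

Matrix multiplication:
[[4, -1], [4, -5]] × [-3, -1]ᵀ
= [4×-3 + -1×-1, 4×-3 + -5×-1]ᵀ
= [-11.0000, -7.0000]ᵀ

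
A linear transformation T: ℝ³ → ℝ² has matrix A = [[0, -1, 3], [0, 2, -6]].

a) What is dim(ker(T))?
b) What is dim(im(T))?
dim(ker) = 2, dim(im) = 1

Observe that row 2 = -2 × row 1 (so the rows are linearly dependent).
Thus rank(A) = 1 (only one linearly independent row).
dim(im(T)) = rank(A) = 1.
By the rank-nullity theorem applied to T: ℝ³ → ℝ², rank(A) + nullity(A) = 3 (the domain dimension), so dim(ker(T)) = 3 - 1 = 2.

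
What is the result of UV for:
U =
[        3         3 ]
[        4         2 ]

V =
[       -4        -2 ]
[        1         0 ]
UV =
[       -9        -6 ]
[      -14        -8 ]

Matrix multiplication: (UV)[i][j] = sum over k of U[i][k] * V[k][j].
  (UV)[0][0] = (3)*(-4) + (3)*(1) = -9
  (UV)[0][1] = (3)*(-2) + (3)*(0) = -6
  (UV)[1][0] = (4)*(-4) + (2)*(1) = -14
  (UV)[1][1] = (4)*(-2) + (2)*(0) = -8
UV =
[       -9        -6 ]
[      -14        -8 ]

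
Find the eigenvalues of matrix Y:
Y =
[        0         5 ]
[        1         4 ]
λ = -1, 5

Solve det(Y - λI) = 0. For a 2×2 matrix the characteristic equation is λ² - (trace)λ + det = 0.
trace(Y) = a + d = 0 + 4 = 4.
det(Y) = a*d - b*c = (0)*(4) - (5)*(1) = 0 - 5 = -5.
Characteristic equation: λ² - (4)λ + (-5) = 0.
Discriminant = (4)² - 4*(-5) = 16 + 20 = 36.
λ = (4 ± √36) / 2 = (4 ± 6) / 2 = -1, 5.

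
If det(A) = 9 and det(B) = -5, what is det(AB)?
-45

Use the multiplicative property of determinants: det(AB) = det(A)*det(B).
det(AB) = (9)*(-5) = -45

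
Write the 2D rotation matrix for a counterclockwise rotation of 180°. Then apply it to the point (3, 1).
R = [[-1, 0], [0, -1]]; R·(3, 1) = (-3, -1)

Rotation matrix formula: R(θ) = [[cos θ, -sin θ], [sin θ, cos θ]]
For θ = 180°:
cos(180°) = -1
sin(180°) = 0
R = [[-1, 0], [0, -1]]
Apply to (3, 1): [-1·3 + (0)·1, 0·3 + -1·1] = (-3, -1)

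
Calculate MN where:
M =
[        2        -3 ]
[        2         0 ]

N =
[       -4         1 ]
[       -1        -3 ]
MN =
[       -5        11 ]
[       -8         2 ]

Matrix multiplication: (MN)[i][j] = sum over k of M[i][k] * N[k][j].
  (MN)[0][0] = (2)*(-4) + (-3)*(-1) = -5
  (MN)[0][1] = (2)*(1) + (-3)*(-3) = 11
  (MN)[1][0] = (2)*(-4) + (0)*(-1) = -8
  (MN)[1][1] = (2)*(1) + (0)*(-3) = 2
MN =
[       -5        11 ]
[       -8         2 ]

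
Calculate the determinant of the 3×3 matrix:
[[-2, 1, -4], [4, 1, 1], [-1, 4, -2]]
-49

Expansion along first row:
det = -2·det([[1,1],[4,-2]]) - 1·det([[4,1],[-1,-2]]) + -4·det([[4,1],[-1,4]])
    = -2·(1·-2 - 1·4) - 1·(4·-2 - 1·-1) + -4·(4·4 - 1·-1)
    = -2·-6 - 1·-7 + -4·17
    = 12 + 7 + -68 = -49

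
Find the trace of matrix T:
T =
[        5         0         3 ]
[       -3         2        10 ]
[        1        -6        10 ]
tr(T) = 5 + 2 + 10 = 17

The trace of a square matrix is the sum of its diagonal entries.
Diagonal entries of T: T[0][0] = 5, T[1][1] = 2, T[2][2] = 10.
tr(T) = 5 + 2 + 10 = 17.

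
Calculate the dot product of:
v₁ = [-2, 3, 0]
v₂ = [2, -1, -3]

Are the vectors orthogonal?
-7, No

The dot product is the sum of products of corresponding components.
v₁·v₂ = (-2)*(2) + (3)*(-1) + (0)*(-3) = -4 - 3 + 0 = -7.
Two vectors are orthogonal iff their dot product is 0; here the dot product is -7, so the vectors are not orthogonal.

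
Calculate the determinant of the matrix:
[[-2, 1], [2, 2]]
-6

For a 2×2 matrix [[a, b], [c, d]], det = ad - bc
det = (-2)(2) - (1)(2) = -4 - 2 = -6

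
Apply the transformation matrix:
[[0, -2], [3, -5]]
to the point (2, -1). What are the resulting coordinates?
(2, 11)

Matrix multiplication:
[[0, -2], [3, -5]] × [2, -1]ᵀ
= [0×2 + -2×-1, 3×2 + -5×-1]ᵀ
= [2.0000, 11.0000]ᵀ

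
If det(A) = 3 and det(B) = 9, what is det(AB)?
27

Use the multiplicative property of determinants: det(AB) = det(A)*det(B).
det(AB) = (3)*(9) = 27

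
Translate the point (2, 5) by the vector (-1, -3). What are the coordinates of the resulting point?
(1, 2)

Translation by (-1, -3):
x' = 2 + -1 = 1
y' = 5 + -3 = 2
Homogeneous matrix: [[1, 0, -1], [0, 1, -3], [0, 0, 1]]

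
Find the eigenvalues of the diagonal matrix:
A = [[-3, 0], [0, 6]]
λ₁ = -3, λ₂ = 6

The characteristic polynomial of A is det(A - λI) = (-3 - λ)(6 - λ) = 0.
The roots are λ = -3 and λ = 6, so the eigenvalues are the diagonal entries.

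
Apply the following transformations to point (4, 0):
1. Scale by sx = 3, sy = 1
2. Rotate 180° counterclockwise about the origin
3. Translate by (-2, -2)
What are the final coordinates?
(-14, -2)

Step 1: Scale → (12, 0)
Step 2: Rotate 180° → (-12, 0)
Step 3: Translate → (-14, -2)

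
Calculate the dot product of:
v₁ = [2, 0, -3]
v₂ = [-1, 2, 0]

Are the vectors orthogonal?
-2, No

The dot product is the sum of products of corresponding components.
v₁·v₂ = (2)*(-1) + (0)*(2) + (-3)*(0) = -2 + 0 + 0 = -2.
Two vectors are orthogonal iff their dot product is 0; here the dot product is -2, so the vectors are not orthogonal.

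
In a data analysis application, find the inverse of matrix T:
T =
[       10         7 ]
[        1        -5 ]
det(T) = -57
T⁻¹ =
[     5/57      7/57 ]
[     1/57    -10/57 ]

For a 2×2 matrix T = [[a, b], [c, d]] with det(T) ≠ 0, T⁻¹ = (1/det(T)) * [[d, -b], [-c, a]].
det(T) = (10)*(-5) - (7)*(1) = -50 - 7 = -57.
T⁻¹ = (1/-57) * [[-5, -7], [-1, 10]].
Dividing each entry by -57 and reducing:
T⁻¹ =
[     5/57      7/57 ]
[     1/57    -10/57 ]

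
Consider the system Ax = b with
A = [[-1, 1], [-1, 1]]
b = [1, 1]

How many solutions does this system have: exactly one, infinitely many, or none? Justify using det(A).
Infinitely many solutions

det(A) = (-1)*(1) - (1)*(-1) = 0, so A is singular (column 2 is -1 times column 1).
b = [1, 1] = -1 * column 1 of A, so b lies in the column space of A.
A singular matrix whose right-hand side is in its column space gives a 1-parameter family of solutions — infinitely many.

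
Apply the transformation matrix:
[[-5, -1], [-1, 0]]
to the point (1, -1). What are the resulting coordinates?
(-4, -1)

Matrix multiplication:
[[-5, -1], [-1, 0]] × [1, -1]ᵀ
= [-5×1 + -1×-1, -1×1 + 0×-1]ᵀ
= [-4.0000, -1.0000]ᵀ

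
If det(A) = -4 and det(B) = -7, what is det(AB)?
28

Use the multiplicative property of determinants: det(AB) = det(A)*det(B).
det(AB) = (-4)*(-7) = 28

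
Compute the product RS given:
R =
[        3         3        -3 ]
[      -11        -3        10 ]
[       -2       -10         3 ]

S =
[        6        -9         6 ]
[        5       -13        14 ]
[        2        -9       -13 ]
RS =
[       27       -39        99 ]
[      -61        48      -238 ]
[      -56       121      -191 ]

Matrix multiplication: (RS)[i][j] = sum over k of R[i][k] * S[k][j].
  (RS)[0][0] = (3)*(6) + (3)*(5) + (-3)*(2) = 27
  (RS)[0][1] = (3)*(-9) + (3)*(-13) + (-3)*(-9) = -39
  (RS)[0][2] = (3)*(6) + (3)*(14) + (-3)*(-13) = 99
  (RS)[1][0] = (-11)*(6) + (-3)*(5) + (10)*(2) = -61
  (RS)[1][1] = (-11)*(-9) + (-3)*(-13) + (10)*(-9) = 48
  (RS)[1][2] = (-11)*(6) + (-3)*(14) + (10)*(-13) = -238
  (RS)[2][0] = (-2)*(6) + (-10)*(5) + (3)*(2) = -56
  (RS)[2][1] = (-2)*(-9) + (-10)*(-13) + (3)*(-9) = 121
  (RS)[2][2] = (-2)*(6) + (-10)*(14) + (3)*(-13) = -191
RS =
[       27       -39        99 ]
[      -61        48      -238 ]
[      -56       121      -191 ]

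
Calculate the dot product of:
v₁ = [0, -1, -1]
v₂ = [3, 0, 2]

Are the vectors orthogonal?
-2, No

The dot product is the sum of products of corresponding components.
v₁·v₂ = (0)*(3) + (-1)*(0) + (-1)*(2) = 0 + 0 - 2 = -2.
Two vectors are orthogonal iff their dot product is 0; here the dot product is -2, so the vectors are not orthogonal.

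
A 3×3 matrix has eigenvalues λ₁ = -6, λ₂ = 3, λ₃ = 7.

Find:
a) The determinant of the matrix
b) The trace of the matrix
det = -126, trace = 4

Two standard eigenvalue identities:
- det(A) equals the product of the eigenvalues (counted with multiplicity).
- trace(A) equals the sum of the eigenvalues.
det(A) = (-6)*(3)*(7) = -126.
trace(A) = -6 + 3 + 7 = 4.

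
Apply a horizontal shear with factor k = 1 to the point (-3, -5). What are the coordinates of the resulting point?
(-8, -5)

Shear matrix for horizontal shear with factor k = 1:
[[1, 1], [0, 1]]
Result: (-3, -5) → (-8, -5)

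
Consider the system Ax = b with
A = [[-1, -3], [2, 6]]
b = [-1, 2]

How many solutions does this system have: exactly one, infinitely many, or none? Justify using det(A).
Infinitely many solutions

det(A) = (-1)*(6) - (-3)*(2) = 0, so A is singular (column 2 is 3 times column 1).
b = [-1, 2] = 1 * column 1 of A, so b lies in the column space of A.
A singular matrix whose right-hand side is in its column space gives a 1-parameter family of solutions — infinitely many.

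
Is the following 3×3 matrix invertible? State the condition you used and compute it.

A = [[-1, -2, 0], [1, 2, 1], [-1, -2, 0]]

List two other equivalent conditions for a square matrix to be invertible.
No, not invertible; det(A) = 0 (two rows are equal, so the rows are linearly dependent). Equivalent conditions (failing for this A): rank(A) < 3; Ax = 0 has non-trivial solutions; 0 is an eigenvalue; the columns are linearly dependent.

To check invertibility, compute det(A).
In this matrix, row 0 and the last row are identical, so one row is a scalar multiple of another and the rows are linearly dependent.
A matrix with linearly dependent rows has det = 0 and is not invertible.
Equivalent failed conditions:
- rank(A) < 3.
- Ax = 0 has non-trivial solutions.
- 0 is an eigenvalue.
- The columns are linearly dependent.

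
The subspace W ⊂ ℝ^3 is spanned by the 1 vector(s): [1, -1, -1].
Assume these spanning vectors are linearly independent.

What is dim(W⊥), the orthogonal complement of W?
dim(W⊥) = 2

For any subspace W of ℝ^n, dim(W) + dim(W⊥) = n (the whole-space dimension).
Here the given 1 vectors are linearly independent, so dim(W) = 1.
Thus dim(W⊥) = n - dim(W) = 3 - 1 = 2.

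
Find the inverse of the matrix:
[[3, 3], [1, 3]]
[[1/2, -1/2], [-1/6, 1/2]]

For [[a,b],[c,d]], inverse = (1/det)·[[d,-b],[-c,a]]
det = 3·3 - 3·1 = 6
Inverse = (1/6)·[[3, -3], [-1, 3]]
        = [[1/2, -1/2], [-1/6, 1/2]]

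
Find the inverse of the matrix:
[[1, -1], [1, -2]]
[[2, -1], [1, -1]]

For [[a,b],[c,d]], inverse = (1/det)·[[d,-b],[-c,a]]
det = 1·-2 - -1·1 = -1
Inverse = (1/-1)·[[-2, 1], [-1, 1]]
        = [[2, -1], [1, -1]]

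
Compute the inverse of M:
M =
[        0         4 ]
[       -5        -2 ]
det(M) = 20
M⁻¹ =
[    -1/10      -1/5 ]
[      1/4         0 ]

For a 2×2 matrix M = [[a, b], [c, d]] with det(M) ≠ 0, M⁻¹ = (1/det(M)) * [[d, -b], [-c, a]].
det(M) = (0)*(-2) - (4)*(-5) = 0 + 20 = 20.
M⁻¹ = (1/20) * [[-2, -4], [5, 0]].
Dividing each entry by 20 and reducing:
M⁻¹ =
[    -1/10      -1/5 ]
[      1/4         0 ]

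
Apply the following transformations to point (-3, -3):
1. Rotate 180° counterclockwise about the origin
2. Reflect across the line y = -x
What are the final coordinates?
(-3, -3)

Step 1: Rotate 180° → (3, 3)
Step 2: Reflect across the line y = -x → (-3, -3)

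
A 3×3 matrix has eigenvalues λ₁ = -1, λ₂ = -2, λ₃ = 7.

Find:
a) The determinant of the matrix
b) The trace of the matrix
det = 14, trace = 4

Two standard eigenvalue identities:
- det(A) equals the product of the eigenvalues (counted with multiplicity).
- trace(A) equals the sum of the eigenvalues.
det(A) = (-1)*(-2)*(7) = 14.
trace(A) = -1 - 2 + 7 = 4.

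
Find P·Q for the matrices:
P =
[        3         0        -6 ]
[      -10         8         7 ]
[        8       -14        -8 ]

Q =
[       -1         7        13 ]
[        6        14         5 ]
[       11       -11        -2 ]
PQ =
[      -69        87        51 ]
[      135       -35      -104 ]
[     -180       -52        50 ]

Matrix multiplication: (PQ)[i][j] = sum over k of P[i][k] * Q[k][j].
  (PQ)[0][0] = (3)*(-1) + (0)*(6) + (-6)*(11) = -69
  (PQ)[0][1] = (3)*(7) + (0)*(14) + (-6)*(-11) = 87
  (PQ)[0][2] = (3)*(13) + (0)*(5) + (-6)*(-2) = 51
  (PQ)[1][0] = (-10)*(-1) + (8)*(6) + (7)*(11) = 135
  (PQ)[1][1] = (-10)*(7) + (8)*(14) + (7)*(-11) = -35
  (PQ)[1][2] = (-10)*(13) + (8)*(5) + (7)*(-2) = -104
  (PQ)[2][0] = (8)*(-1) + (-14)*(6) + (-8)*(11) = -180
  (PQ)[2][1] = (8)*(7) + (-14)*(14) + (-8)*(-11) = -52
  (PQ)[2][2] = (8)*(13) + (-14)*(5) + (-8)*(-2) = 50
PQ =
[      -69        87        51 ]
[      135       -35      -104 ]
[     -180       -52        50 ]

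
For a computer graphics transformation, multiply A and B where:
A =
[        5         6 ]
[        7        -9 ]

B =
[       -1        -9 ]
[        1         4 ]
AB =
[        1       -21 ]
[      -16       -99 ]

Matrix multiplication: (AB)[i][j] = sum over k of A[i][k] * B[k][j].
  (AB)[0][0] = (5)*(-1) + (6)*(1) = 1
  (AB)[0][1] = (5)*(-9) + (6)*(4) = -21
  (AB)[1][0] = (7)*(-1) + (-9)*(1) = -16
  (AB)[1][1] = (7)*(-9) + (-9)*(4) = -99
AB =
[        1       -21 ]
[      -16       -99 ]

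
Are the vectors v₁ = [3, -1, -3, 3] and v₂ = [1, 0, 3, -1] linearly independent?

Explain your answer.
Yes, linearly independent

Two vectors are linearly dependent iff one is a scalar multiple of the other.
No single scalar k satisfies v₂ = k·v₁ (the ratios of corresponding entries disagree), so v₁ and v₂ are linearly independent.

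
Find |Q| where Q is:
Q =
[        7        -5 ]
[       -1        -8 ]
det(Q) = -61

For a 2×2 matrix [[a, b], [c, d]], det = a*d - b*c.
det(Q) = (7)*(-8) - (-5)*(-1) = -56 - 5 = -61.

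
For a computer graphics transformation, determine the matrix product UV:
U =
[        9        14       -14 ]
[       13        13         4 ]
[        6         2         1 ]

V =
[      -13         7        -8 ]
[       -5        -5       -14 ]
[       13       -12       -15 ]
UV =
[     -369       161       -58 ]
[     -182       -22      -346 ]
[      -75        20       -91 ]

Matrix multiplication: (UV)[i][j] = sum over k of U[i][k] * V[k][j].
  (UV)[0][0] = (9)*(-13) + (14)*(-5) + (-14)*(13) = -369
  (UV)[0][1] = (9)*(7) + (14)*(-5) + (-14)*(-12) = 161
  (UV)[0][2] = (9)*(-8) + (14)*(-14) + (-14)*(-15) = -58
  (UV)[1][0] = (13)*(-13) + (13)*(-5) + (4)*(13) = -182
  (UV)[1][1] = (13)*(7) + (13)*(-5) + (4)*(-12) = -22
  (UV)[1][2] = (13)*(-8) + (13)*(-14) + (4)*(-15) = -346
  (UV)[2][0] = (6)*(-13) + (2)*(-5) + (1)*(13) = -75
  (UV)[2][1] = (6)*(7) + (2)*(-5) + (1)*(-12) = 20
  (UV)[2][2] = (6)*(-8) + (2)*(-14) + (1)*(-15) = -91
UV =
[     -369       161       -58 ]
[     -182       -22      -346 ]
[      -75        20       -91 ]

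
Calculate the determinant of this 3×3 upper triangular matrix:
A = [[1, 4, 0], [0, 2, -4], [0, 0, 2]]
4

The determinant of a triangular matrix is the product of its diagonal entries (the off-diagonal entries above the diagonal do not affect it).
det(A) = (1) * (2) * (2) = 4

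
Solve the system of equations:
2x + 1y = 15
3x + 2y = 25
x = 5, y = 5

Use elimination (row reduction):
Equation 1: 2x + 1y = 15.
Equation 2: 3x + 2y = 25.
Multiply Eq1 by 3 and Eq2 by 2: 6x + 3y = 45;  6x + 4y = 50.
Subtract: (1)y = 5, so y = 5.
Back-substitute into Eq1: 2x + 1*(5) = 15, so x = 5.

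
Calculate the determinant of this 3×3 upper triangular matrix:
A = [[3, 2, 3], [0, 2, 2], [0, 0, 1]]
6

The determinant of a triangular matrix is the product of its diagonal entries (the off-diagonal entries above the diagonal do not affect it).
det(A) = (3) * (2) * (1) = 6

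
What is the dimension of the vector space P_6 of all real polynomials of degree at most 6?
Dimension = 7

A polynomial of degree at most 6 can be written as a₀ + a₁x + a₂x² + … + a_6x^6, with 7 free coefficients a₀, …, a_6.
The set {1, x, x², …, x^6} is a basis: it spans P_6 (every such polynomial is a linear combination of these) and is linearly independent (a polynomial is zero iff all its coefficients are zero).
Therefore dim(P_6) = 6 + 1 = 7.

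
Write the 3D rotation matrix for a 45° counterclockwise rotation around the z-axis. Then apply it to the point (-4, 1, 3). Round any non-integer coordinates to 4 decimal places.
R = [[√2/2, -√2/2, 0], [√2/2, √2/2, 0], [0, 0, 1]]; R·(-4, 1, 3) = (-3.5355, -2.1213, 3.0000)

Rotation matrix for 45° around z-axis:
cos(45°) = √2/2, sin(45°) = √2/2
R = [[√2/2, -√2/2, 0], [√2/2, √2/2, 0], [0, 0, 1]]
Apply to (-4, 1, 3): R·[-4, 1, 3]ᵀ = (-3.5355, -2.1213, 3.0000)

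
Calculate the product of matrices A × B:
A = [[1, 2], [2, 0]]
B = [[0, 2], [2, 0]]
[[4, 2], [0, 4]]

Matrix multiplication:
C[0][0] = 1×0 + 2×2 = 4
C[0][1] = 1×2 + 2×0 = 2
C[1][0] = 2×0 + 0×2 = 0
C[1][1] = 2×2 + 0×0 = 4
Result: [[4, 2], [0, 4]]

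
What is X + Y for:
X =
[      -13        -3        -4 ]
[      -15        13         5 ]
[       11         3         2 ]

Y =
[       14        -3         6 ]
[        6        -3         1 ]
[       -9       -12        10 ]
X + Y =
[        1        -6         2 ]
[       -9        10         6 ]
[        2        -9        12 ]

Matrix addition is elementwise: (X+Y)[i][j] = X[i][j] + Y[i][j].
  (X+Y)[0][0] = (-13) + (14) = 1
  (X+Y)[0][1] = (-3) + (-3) = -6
  (X+Y)[0][2] = (-4) + (6) = 2
  (X+Y)[1][0] = (-15) + (6) = -9
  (X+Y)[1][1] = (13) + (-3) = 10
  (X+Y)[1][2] = (5) + (1) = 6
  (X+Y)[2][0] = (11) + (-9) = 2
  (X+Y)[2][1] = (3) + (-12) = -9
  (X+Y)[2][2] = (2) + (10) = 12
X + Y =
[        1        -6         2 ]
[       -9        10         6 ]
[        2        -9        12 ]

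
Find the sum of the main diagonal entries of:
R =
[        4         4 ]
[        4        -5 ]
tr(R) = 4 - 5 = -1

The trace of a square matrix is the sum of its diagonal entries.
Diagonal entries of R: R[0][0] = 4, R[1][1] = -5.
tr(R) = 4 - 5 = -1.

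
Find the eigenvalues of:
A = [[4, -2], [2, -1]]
λ = 0, 3

Solve det(A - λI) = 0. For a 2×2 matrix this is λ² - (trace)λ + det = 0.
trace(A) = 4 - 1 = 3.
det(A) = (4)*(-1) - (-2)*(2) = -4 + 4 = 0.
Characteristic equation: λ² - (3)λ + (0) = 0.
Discriminant: (3)² - 4*(0) = 9 - 0 = 9.
Roots: λ = (3 ± √9) / 2 = 0, 3.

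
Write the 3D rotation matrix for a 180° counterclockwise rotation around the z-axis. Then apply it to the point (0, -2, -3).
R = [[-1, 0, 0], [0, -1, 0], [0, 0, 1]]; R·(0, -2, -3) = (0, 2, -3)

Rotation matrix for 180° around z-axis:
cos(180°) = -1, sin(180°) = 0
R = [[-1, 0, 0], [0, -1, 0], [0, 0, 1]]
Apply to (0, -2, -3): R·[0, -2, -3]ᵀ = (0, 2, -3)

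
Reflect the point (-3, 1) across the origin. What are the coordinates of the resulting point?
(3, -1)

Reflection across origin: (-3, 1) → (3, -1)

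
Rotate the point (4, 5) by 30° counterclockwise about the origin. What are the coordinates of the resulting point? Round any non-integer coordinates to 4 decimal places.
(0.9641, 6.3301)

Rotation matrix R(θ) = [[cos θ, -sin θ], [sin θ, cos θ]]; for θ = 30°:
R = [[√3/2, -1/2], [1/2, √3/2]]
Result: R × [4, 5]ᵀ = [√3/2·4 + (-1/2)·5, 1/2·4 + (√3/2)·5]ᵀ = (0.9641, 6.3301)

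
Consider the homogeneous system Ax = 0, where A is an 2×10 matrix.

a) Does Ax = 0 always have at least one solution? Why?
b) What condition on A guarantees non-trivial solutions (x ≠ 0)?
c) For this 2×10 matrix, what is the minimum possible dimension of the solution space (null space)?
a) Yes, x = 0 is always a solution. b) When A has linearly dependent columns (rank < n). c) Minimum nullity = 8.

a) x = 0 satisfies A·0 = 0, so the zero vector is always a solution.
b) Non-trivial solutions exist iff the columns of A are linearly dependent, equivalently rank(A) < n (the number of columns).
c) By rank-nullity, rank(A) + nullity(A) = n = 10. Since A has only 2 rows, rank(A) ≤ 2, so nullity(A) ≥ 10 - 2 = 8.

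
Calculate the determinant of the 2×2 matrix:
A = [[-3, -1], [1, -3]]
10

For A = [[a, b], [c, d]], det(A) = a*d - b*c.
det(A) = (-3)*(-3) - (-1)*(1) = 9 - -1 = 10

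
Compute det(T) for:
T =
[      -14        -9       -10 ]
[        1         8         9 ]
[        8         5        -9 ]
det(T) = 1499

Expand along row 0 (cofactor expansion): det(T) = a*(e*i - f*h) - b*(d*i - f*g) + c*(d*h - e*g), where the 3×3 is [[a, b, c], [d, e, f], [g, h, i]].
Minor M_00 = (8)*(-9) - (9)*(5) = -72 - 45 = -117.
Minor M_01 = (1)*(-9) - (9)*(8) = -9 - 72 = -81.
Minor M_02 = (1)*(5) - (8)*(8) = 5 - 64 = -59.
det(T) = (-14)*(-117) - (-9)*(-81) + (-10)*(-59) = 1638 - 729 + 590 = 1499.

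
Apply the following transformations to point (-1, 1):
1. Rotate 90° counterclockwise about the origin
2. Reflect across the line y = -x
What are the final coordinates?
(1, 1)

Step 1: Rotate 90° → (-1, -1)
Step 2: Reflect across the line y = -x → (1, 1)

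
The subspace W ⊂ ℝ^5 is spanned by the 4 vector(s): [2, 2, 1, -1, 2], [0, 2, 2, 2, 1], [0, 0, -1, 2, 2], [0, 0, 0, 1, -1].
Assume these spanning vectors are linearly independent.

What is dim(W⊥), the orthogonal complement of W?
dim(W⊥) = 1

For any subspace W of ℝ^n, dim(W) + dim(W⊥) = n (the whole-space dimension).
Here the given 4 vectors are linearly independent, so dim(W) = 4.
Thus dim(W⊥) = n - dim(W) = 5 - 4 = 1.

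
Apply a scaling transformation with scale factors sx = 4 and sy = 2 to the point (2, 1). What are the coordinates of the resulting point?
(8, 2)

Scaling matrix:
[[4, 0], [0, 2]]
Result: (2 × 4, 1 × 2) = (8, 2)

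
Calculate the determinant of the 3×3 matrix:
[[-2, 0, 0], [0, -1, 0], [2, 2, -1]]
-2

Expansion along first row:
det = -2·det([[-1,0],[2,-1]]) - 0·det([[0,0],[2,-1]]) + 0·det([[0,-1],[2,2]])
    = -2·(-1·-1 - 0·2) - 0·(0·-1 - 0·2) + 0·(0·2 - -1·2)
    = -2·1 - 0·0 + 0·2
    = -2 + 0 + 0 = -2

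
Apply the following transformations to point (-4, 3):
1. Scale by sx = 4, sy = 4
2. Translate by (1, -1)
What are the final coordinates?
(-15, 11)

Step 1: Scale (-4, 3) by (sx, sy) = (4, 4) → (-16, 12)
Step 2: Translate by (1, -1) → (-15, 11)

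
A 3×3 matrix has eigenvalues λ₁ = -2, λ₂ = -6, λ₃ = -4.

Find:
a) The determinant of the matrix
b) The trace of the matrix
det = -48, trace = -12

Two standard eigenvalue identities:
- det(A) equals the product of the eigenvalues (counted with multiplicity).
- trace(A) equals the sum of the eigenvalues.
det(A) = (-2)*(-6)*(-4) = -48.
trace(A) = -2 - 6 - 4 = -12.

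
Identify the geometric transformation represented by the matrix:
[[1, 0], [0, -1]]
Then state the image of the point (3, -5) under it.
reflection across the x-axis; image of (3, -5) is (3, 5)

This is a symmetric orthogonal matrix with determinant -1, which characterizes a reflection in ℝ².
The matrix [[1, 0], [0, -1]] represents: reflection across the x-axis.
Applying it to (3, -5): [1·3 + 0·-5, 0·3 + -1·-5] = (3, 5).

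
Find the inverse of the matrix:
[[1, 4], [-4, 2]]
[[1/9, -2/9], [2/9, 1/18]]

For [[a,b],[c,d]], inverse = (1/det)·[[d,-b],[-c,a]]
det = 1·2 - 4·-4 = 18
Inverse = (1/18)·[[2, -4], [4, 1]]
        = [[1/9, -2/9], [2/9, 1/18]]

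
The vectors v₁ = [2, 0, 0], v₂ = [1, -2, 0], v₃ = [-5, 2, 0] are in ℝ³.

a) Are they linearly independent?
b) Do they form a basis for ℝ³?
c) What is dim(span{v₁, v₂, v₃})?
Not independent, not a basis, dim(span) = 2

Check whether v₃ can be written as a linear combination of v₁ and v₂.
v₃ = (-2)·v₁ + (-1)·v₂ = [-5, 2, 0], so the three vectors are linearly dependent.
Thus they do not form a basis for ℝ³, and dim(span{v₁, v₂, v₃}) = 2 (spanned by v₁ and v₂).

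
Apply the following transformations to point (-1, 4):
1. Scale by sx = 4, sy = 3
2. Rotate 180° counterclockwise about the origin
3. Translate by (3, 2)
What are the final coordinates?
(7, -10)

Step 1: Scale → (-4, 12)
Step 2: Rotate 180° → (4, -12)
Step 3: Translate → (7, -10)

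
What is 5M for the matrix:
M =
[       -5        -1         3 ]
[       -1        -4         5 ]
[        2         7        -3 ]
5M =
[      -25        -5        15 ]
[       -5       -20        25 ]
[       10        35       -15 ]

Scalar multiplication is elementwise: (5M)[i][j] = 5 * M[i][j].
  (5M)[0][0] = 5 * (-5) = -25
  (5M)[0][1] = 5 * (-1) = -5
  (5M)[0][2] = 5 * (3) = 15
  (5M)[1][0] = 5 * (-1) = -5
  (5M)[1][1] = 5 * (-4) = -20
  (5M)[1][2] = 5 * (5) = 25
  (5M)[2][0] = 5 * (2) = 10
  (5M)[2][1] = 5 * (7) = 35
  (5M)[2][2] = 5 * (-3) = -15
5M =
[      -25        -5        15 ]
[       -5       -20        25 ]
[       10        35       -15 ]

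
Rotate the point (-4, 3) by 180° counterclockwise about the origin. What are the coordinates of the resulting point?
(4, -3)

Rotation matrix R(θ) = [[cos θ, -sin θ], [sin θ, cos θ]]; for θ = 180°:
R = [[-1, 0], [0, -1]]
Result: R × [-4, 3]ᵀ = [-1·-4 + (0)·3, 0·-4 + (-1)·3]ᵀ = (4, -3)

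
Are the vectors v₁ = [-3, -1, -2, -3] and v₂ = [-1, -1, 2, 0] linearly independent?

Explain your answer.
Yes, linearly independent

Two vectors are linearly dependent iff one is a scalar multiple of the other.
No single scalar k satisfies v₂ = k·v₁ (the ratios of corresponding entries disagree), so v₁ and v₂ are linearly independent.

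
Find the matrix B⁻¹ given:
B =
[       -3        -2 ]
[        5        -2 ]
det(B) = 16
B⁻¹ =
[     -1/8       1/8 ]
[    -5/16     -3/16 ]

For a 2×2 matrix B = [[a, b], [c, d]] with det(B) ≠ 0, B⁻¹ = (1/det(B)) * [[d, -b], [-c, a]].
det(B) = (-3)*(-2) - (-2)*(5) = 6 + 10 = 16.
B⁻¹ = (1/16) * [[-2, 2], [-5, -3]].
Dividing each entry by 16 and reducing:
B⁻¹ =
[     -1/8       1/8 ]
[    -5/16     -3/16 ]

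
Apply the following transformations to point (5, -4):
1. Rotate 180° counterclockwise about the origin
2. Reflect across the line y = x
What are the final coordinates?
(4, -5)

Step 1: Rotate 180° → (-5, 4)
Step 2: Reflect across the line y = x → (4, -5)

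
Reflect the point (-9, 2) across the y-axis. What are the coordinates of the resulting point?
(9, 2)

Reflection across y-axis: (-9, 2) → (9, 2)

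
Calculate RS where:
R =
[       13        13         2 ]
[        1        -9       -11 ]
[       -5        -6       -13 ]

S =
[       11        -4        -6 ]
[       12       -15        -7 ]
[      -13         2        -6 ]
RS =
[      273      -243      -181 ]
[       46       109       123 ]
[       42        84       150 ]

Matrix multiplication: (RS)[i][j] = sum over k of R[i][k] * S[k][j].
  (RS)[0][0] = (13)*(11) + (13)*(12) + (2)*(-13) = 273
  (RS)[0][1] = (13)*(-4) + (13)*(-15) + (2)*(2) = -243
  (RS)[0][2] = (13)*(-6) + (13)*(-7) + (2)*(-6) = -181
  (RS)[1][0] = (1)*(11) + (-9)*(12) + (-11)*(-13) = 46
  (RS)[1][1] = (1)*(-4) + (-9)*(-15) + (-11)*(2) = 109
  (RS)[1][2] = (1)*(-6) + (-9)*(-7) + (-11)*(-6) = 123
  (RS)[2][0] = (-5)*(11) + (-6)*(12) + (-13)*(-13) = 42
  (RS)[2][1] = (-5)*(-4) + (-6)*(-15) + (-13)*(2) = 84
  (RS)[2][2] = (-5)*(-6) + (-6)*(-7) + (-13)*(-6) = 150
RS =
[      273      -243      -181 ]
[       46       109       123 ]
[       42        84       150 ]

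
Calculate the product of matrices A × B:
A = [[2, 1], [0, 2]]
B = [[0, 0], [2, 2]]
[[2, 2], [4, 4]]

Matrix multiplication:
C[0][0] = 2×0 + 1×2 = 2
C[0][1] = 2×0 + 1×2 = 2
C[1][0] = 0×0 + 2×2 = 4
C[1][1] = 0×0 + 2×2 = 4
Result: [[2, 2], [4, 4]]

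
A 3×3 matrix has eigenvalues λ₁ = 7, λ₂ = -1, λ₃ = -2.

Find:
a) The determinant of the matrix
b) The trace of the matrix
det = 14, trace = 4

Two standard eigenvalue identities:
- det(A) equals the product of the eigenvalues (counted with multiplicity).
- trace(A) equals the sum of the eigenvalues.
det(A) = (7)*(-1)*(-2) = 14.
trace(A) = 7 - 1 - 2 = 4.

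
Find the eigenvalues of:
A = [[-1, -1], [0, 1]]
λ = -1, 1

Solve det(A - λI) = 0. For a 2×2 matrix this is λ² - (trace)λ + det = 0.
trace(A) = -1 + 1 = 0.
det(A) = (-1)*(1) - (-1)*(0) = -1 - 0 = -1.
Characteristic equation: λ² - (0)λ + (-1) = 0.
Discriminant: (0)² - 4*(-1) = 0 + 4 = 4.
Roots: λ = (0 ± √4) / 2 = -1, 1.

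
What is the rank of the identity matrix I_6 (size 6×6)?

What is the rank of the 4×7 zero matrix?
rank(I_6) = 6, rank(0) = 0

The identity I_6 has 6 columns that are the standard basis vectors e_1, …, e_6. These are linearly independent, so all 6 columns are pivots and rank(I_6) = 6.
The 4×7 zero matrix has every entry zero, so every row is the zero row and there are no pivots; rank(0) = 0.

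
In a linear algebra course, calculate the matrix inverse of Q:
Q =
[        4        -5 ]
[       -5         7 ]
det(Q) = 3
Q⁻¹ =
[      7/3       5/3 ]
[      5/3       4/3 ]

For a 2×2 matrix Q = [[a, b], [c, d]] with det(Q) ≠ 0, Q⁻¹ = (1/det(Q)) * [[d, -b], [-c, a]].
det(Q) = (4)*(7) - (-5)*(-5) = 28 - 25 = 3.
Q⁻¹ = (1/3) * [[7, 5], [5, 4]].
Dividing each entry by 3 and reducing:
Q⁻¹ =
[      7/3       5/3 ]
[      5/3       4/3 ]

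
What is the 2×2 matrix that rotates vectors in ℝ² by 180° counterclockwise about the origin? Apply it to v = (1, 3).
R = [[-1, 0], [0, -1]]; R·v = (-1, -3)

A counterclockwise rotation by angle θ in ℝ² has matrix R(θ) = [[cos θ, -sin θ], [sin θ, cos θ]].
For θ = 180°: cos θ = -1, sin θ = 0.
R(180°) = [[-1, 0], [0, -1]].
R·v = [-1·1 + (0)·3, 0·1 + -1·3] = (-1, -3).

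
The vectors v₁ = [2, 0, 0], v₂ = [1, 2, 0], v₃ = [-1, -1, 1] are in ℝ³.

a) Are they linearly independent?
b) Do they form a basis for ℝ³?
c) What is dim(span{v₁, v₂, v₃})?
Yes independent, yes basis, dim = 3

Stack v₁, v₂, v₃ as rows of a 3×3 matrix.
[[2, 0, 0]; [1, 2, 0]; [-1, -1, 1]] is already lower triangular with nonzero diagonal entries (2, 2, 1), so its determinant is the product of the diagonal entries, det = (2)·(2)·(1) = 4 ≠ 0, and the rows are linearly independent.
Three linearly independent vectors in ℝ³ form a basis for ℝ³, so dim(span{v₁,v₂,v₃}) = 3.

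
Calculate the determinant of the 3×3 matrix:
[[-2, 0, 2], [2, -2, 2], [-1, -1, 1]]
-8

Expansion along first row:
det = -2·det([[-2,2],[-1,1]]) - 0·det([[2,2],[-1,1]]) + 2·det([[2,-2],[-1,-1]])
    = -2·(-2·1 - 2·-1) - 0·(2·1 - 2·-1) + 2·(2·-1 - -2·-1)
    = -2·0 - 0·4 + 2·-4
    = 0 + 0 + -8 = -8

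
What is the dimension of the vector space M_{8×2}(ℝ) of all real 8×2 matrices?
Dimension = 16

A real 8×2 matrix is determined by its 8·2 = 16 independent entries.
A standard basis is {E_ij : 1 ≤ i ≤ 8, 1 ≤ j ≤ 2}, where E_ij has a 1 in position (i, j) and 0 elsewhere — there are 16 such matrices, and they are linearly independent and span M_{8×2}(ℝ).
Therefore dim(M_{8×2}(ℝ)) = 16.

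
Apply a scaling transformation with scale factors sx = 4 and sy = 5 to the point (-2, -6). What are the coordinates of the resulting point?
(-8, -30)

Scaling matrix:
[[4, 0], [0, 5]]
Result: (-2 × 4, -6 × 5) = (-8, -30)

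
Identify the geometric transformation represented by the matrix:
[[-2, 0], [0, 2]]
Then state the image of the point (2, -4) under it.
non-uniform scaling by (-2, 2); image of (2, -4) is (-4, -8)

This is diagonal with distinct entries, so it scales the x-axis by -2 and the y-axis by 2.
The matrix [[-2, 0], [0, 2]] represents: non-uniform scaling by (-2, 2).
Applying it to (2, -4): [-2·2 + 0·-4, 0·2 + 2·-4] = (-4, -8).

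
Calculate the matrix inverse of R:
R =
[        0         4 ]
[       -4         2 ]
det(R) = 16
R⁻¹ =
[      1/8      -1/4 ]
[      1/4         0 ]

For a 2×2 matrix R = [[a, b], [c, d]] with det(R) ≠ 0, R⁻¹ = (1/det(R)) * [[d, -b], [-c, a]].
det(R) = (0)*(2) - (4)*(-4) = 0 + 16 = 16.
R⁻¹ = (1/16) * [[2, -4], [4, 0]].
Dividing each entry by 16 and reducing:
R⁻¹ =
[      1/8      -1/4 ]
[      1/4         0 ]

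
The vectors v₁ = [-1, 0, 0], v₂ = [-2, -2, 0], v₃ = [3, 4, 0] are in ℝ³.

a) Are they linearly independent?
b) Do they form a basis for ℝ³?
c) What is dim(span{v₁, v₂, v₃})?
Not independent, not a basis, dim(span) = 2

Check whether v₃ can be written as a linear combination of v₁ and v₂.
v₃ = (1)·v₁ + (-2)·v₂ = [3, 4, 0], so the three vectors are linearly dependent.
Thus they do not form a basis for ℝ³, and dim(span{v₁, v₂, v₃}) = 2 (spanned by v₁ and v₂).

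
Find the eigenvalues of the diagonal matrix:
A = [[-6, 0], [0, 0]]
λ₁ = -6, λ₂ = 0

The characteristic polynomial of A is det(A - λI) = (-6 - λ)(0 - λ) = 0.
The roots are λ = -6 and λ = 0, so the eigenvalues are the diagonal entries.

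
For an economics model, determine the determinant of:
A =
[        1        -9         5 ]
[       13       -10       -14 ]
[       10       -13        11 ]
det(A) = 1910

Expand along row 0 (cofactor expansion): det(A) = a*(e*i - f*h) - b*(d*i - f*g) + c*(d*h - e*g), where the 3×3 is [[a, b, c], [d, e, f], [g, h, i]].
Minor M_00 = (-10)*(11) - (-14)*(-13) = -110 - 182 = -292.
Minor M_01 = (13)*(11) - (-14)*(10) = 143 + 140 = 283.
Minor M_02 = (13)*(-13) - (-10)*(10) = -169 + 100 = -69.
det(A) = (1)*(-292) - (-9)*(283) + (5)*(-69) = -292 + 2547 - 345 = 1910.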